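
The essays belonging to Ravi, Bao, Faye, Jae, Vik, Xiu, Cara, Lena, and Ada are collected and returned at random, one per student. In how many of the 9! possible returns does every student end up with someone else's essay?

Let Aᵢ be the assignments in which student i gets their own essay. We want the size of the complement of A₁∪…∪A_9.
By inclusion–exclusion this is Σ_{j=0}^{9} (−1)^j C(9,j)·(9−j)!.
Computing: 362880 − 362880 + 181440 − 60480 + 15120 − 3024 + 504 − 72 + 9 − 1 = 133496.

133496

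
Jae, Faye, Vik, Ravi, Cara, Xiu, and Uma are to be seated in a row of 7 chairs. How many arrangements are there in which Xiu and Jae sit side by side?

1440

Treat {Xiu, Jae} as a single unit. There are 6 units to order, and the pair itself can be ordered 2 ways.
So the count is 2·(6)! = 1440.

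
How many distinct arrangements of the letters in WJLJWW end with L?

10

Fix L in the last position and arrange the remaining 5 letters.
Those 5 letters have J appearing twice and W appearing 3 times, giving (5)!/(3!·2!) = 10.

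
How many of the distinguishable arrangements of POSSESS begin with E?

Fix E in the first position and arrange the remaining 6 letters.
Those 6 letters have S appearing 4 times, giving (6)!/(4!) = 30.

30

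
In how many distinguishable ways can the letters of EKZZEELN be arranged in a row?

3360

The 8 letters of EKZZEELN have repeats: E appearing 3 times and Z appearing twice.
So there are 8! / (3!·2!) = 3360 distinguishable arrangements.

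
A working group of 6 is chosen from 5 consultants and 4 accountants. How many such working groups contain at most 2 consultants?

Split by how many consultants are chosen (0 through 2).
Sum: C(5,0)·C(4,6) + C(5,1)·C(4,5) + C(5,2)·C(4,4) = 0 + 0 + 10 = 10.

10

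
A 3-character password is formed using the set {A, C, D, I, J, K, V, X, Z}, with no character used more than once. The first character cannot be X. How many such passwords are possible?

The first character has 9−1 = 8 choices (anything except X).
The remaining 2 characters are filled from the other 8 symbols without repetition: 8 × 7 = 56.
Total: 8 × 56 = 448.

448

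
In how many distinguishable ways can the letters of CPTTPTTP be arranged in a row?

CPTTPTTP has 8 letters with P appearing 3 times and T appearing 4 times.
So there are 8! / (4!·3!) = 280 distinguishable arrangements.

280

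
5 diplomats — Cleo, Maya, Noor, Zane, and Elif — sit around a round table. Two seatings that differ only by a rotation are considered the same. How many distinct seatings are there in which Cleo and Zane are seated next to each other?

12

Treat {Cleo, Zane} as one unit (2 internal orders) and seat the resulting 4 units around the table: (3)! circular arrangements.
So 2 × (3)! = 2 × 6 = 12.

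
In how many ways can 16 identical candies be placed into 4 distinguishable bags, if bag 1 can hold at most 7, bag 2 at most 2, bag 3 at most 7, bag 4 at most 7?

85

Ignoring the caps, the number of non-negative solutions to x_1+…+x_4 = 16 is C(19,3) = 969.
Subtract solutions that violate a single cap (substitute x_i' = x_i − (cap_i+1)): x_1 ≥ 8 gives C(11,3) = 165; x_2 ≥ 3 gives C(16,3) = 560; x_3 ≥ 8 gives C(11,3) = 165; x_4 ≥ 8 gives C(11,3) = 165. Together 1055.
Add back pairs where two caps are both exceeded: 56 + 1 + 1 + 56 + 56 + 1 = 171.
By inclusion–exclusion the count is 969 − 1055 + 171 = 85.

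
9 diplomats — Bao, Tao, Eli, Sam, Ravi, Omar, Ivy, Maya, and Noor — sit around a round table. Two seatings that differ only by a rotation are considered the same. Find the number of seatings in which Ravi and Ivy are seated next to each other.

10080

Glue Ravi and Ivy into a block (2 internal orders). Seating 8 units around a circle gives (7)! arrangements.
So 2 × (7)! = 2 × 5040 = 10080.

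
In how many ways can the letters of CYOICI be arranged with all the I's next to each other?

Treat the 2 copies of I as a single block. The multiset to arrange is then {II, C, C, O, Y}, 5 items in all.
That gives (5)!/(2!) = 60 arrangements.

60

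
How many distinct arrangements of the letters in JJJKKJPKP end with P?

280

With the last slot taken by P, it remains to arrange the other 8 letters (JJJKKJKP).
Those 8 letters have J appearing 4 times and K appearing 3 times, giving (8)!/(4!·3!) = 280.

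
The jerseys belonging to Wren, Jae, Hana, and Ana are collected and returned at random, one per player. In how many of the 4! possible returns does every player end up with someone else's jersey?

This is the derangement count D_4: permutations of 4 items with no fixed point.
By inclusion–exclusion this is Σ_{j=0}^{4} (−1)^j C(4,j)·(4−j)!.
Computing: 24 − 24 + 12 − 4 + 1 = 9.

9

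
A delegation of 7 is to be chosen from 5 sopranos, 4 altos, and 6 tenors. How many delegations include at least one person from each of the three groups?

5949

Unrestricted: C(15,7) = 6435 ways to pick any 7 of the 15.
Selections missing a whole group: no sopranos → C(10,7) = 120; no altos → C(11,7) = 330; no tenors → C(9,7) = 36.
Add back selections omitting two groups (i.e. drawn from a single group): C(5,7) + C(4,7) + C(6,7) = 0.
By inclusion–exclusion: 6435 − 486 + 0 = 5949.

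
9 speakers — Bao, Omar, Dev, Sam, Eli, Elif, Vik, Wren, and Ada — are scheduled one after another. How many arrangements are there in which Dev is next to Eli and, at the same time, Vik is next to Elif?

20160

Treat {Dev,Eli} as one block (2 orders) and {Vik,Elif} as another (2 orders).
That leaves 7 units to arrange: 2 × 2 × 7! = 4 × 5040 = 20160.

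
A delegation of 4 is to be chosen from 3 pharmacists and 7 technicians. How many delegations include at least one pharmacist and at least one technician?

175

Unrestricted: C(10,4) = 210 ways to pick any 4 of the 10.
Selections missing a whole group: no pharmacists → C(7,4) = 35; no technicians → C(3,4) = 0.
Both groups omitted at once is impossible, so 210 − 35 = 175.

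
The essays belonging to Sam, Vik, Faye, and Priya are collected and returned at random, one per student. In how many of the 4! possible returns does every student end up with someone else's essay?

9

This is the derangement count D_4: permutations of 4 items with no fixed point.
By inclusion–exclusion this is Σ_{j=0}^{4} (−1)^j C(4,j)·(4−j)!.
Computing: 24 − 24 + 12 − 4 + 1 = 9.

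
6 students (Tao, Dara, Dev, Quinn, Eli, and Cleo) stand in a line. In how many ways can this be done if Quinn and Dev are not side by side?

There are 6! = 720 arrangements in all. If Quinn and Dev are adjacent, merging them into one block gives 2·(5)! = 240 arrangements.
So 720 − 240 = 480 arrangements keep them apart.

480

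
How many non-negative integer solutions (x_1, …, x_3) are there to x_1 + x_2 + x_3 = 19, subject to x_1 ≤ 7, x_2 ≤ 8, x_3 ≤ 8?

By stars and bars, unrestricted non-negative solutions to x_1+…+x_3 = 19 number C(19+2,2) = 210.
Subtract solutions that violate a single cap (substitute x_i' = x_i − (cap_i+1)): x_1 ≥ 8 gives C(13,2) = 78; x_2 ≥ 9 gives C(12,2) = 66; x_3 ≥ 9 gives C(12,2) = 66. Together 210.
Add back pairs where two caps are both exceeded: 6 + 6 + 3 = 15.
By inclusion–exclusion the count is 210 − 210 + 15 = 15.

15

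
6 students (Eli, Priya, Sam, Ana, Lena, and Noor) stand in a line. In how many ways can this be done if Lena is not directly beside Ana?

Of the 6! = 720 arrangements, those with Lena and Ana adjacent number 2 × 5! = 240 (treat the pair as a block with 2 internal orders).
Complementary counting: 720 − 240 = 480.

480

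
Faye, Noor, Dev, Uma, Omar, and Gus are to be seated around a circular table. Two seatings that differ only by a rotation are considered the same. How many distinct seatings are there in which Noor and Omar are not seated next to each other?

All circular seatings of 6 people number (5)! = 120.
Those with Noor next to Omar: fuse the pair into one unit and seat 5 units around a circle — 2·(4)! = 48.
Subtracting, 120 − 48 = 72.

72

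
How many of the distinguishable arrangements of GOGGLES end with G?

360

Fix G in the last position and arrange the remaining 6 letters.
Those 6 letters have G appearing twice, giving (6)!/(2!) = 360.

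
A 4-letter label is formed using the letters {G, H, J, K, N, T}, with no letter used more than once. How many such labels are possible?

360

With no repetition, fill the 4 letters in order: 6 choices, then 5, down to 3.
That product is 6 × 5 × 4 × 3 = 360.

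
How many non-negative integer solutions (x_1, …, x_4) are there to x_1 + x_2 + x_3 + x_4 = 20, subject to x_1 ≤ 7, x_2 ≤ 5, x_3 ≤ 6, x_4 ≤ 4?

Ignoring the caps, the number of non-negative solutions to x_1+…+x_4 = 20 is C(23,3) = 1771.
Subtract solutions that violate a single cap (substitute x_i' = x_i − (cap_i+1)): x_1 ≥ 8 gives C(15,3) = 455; x_2 ≥ 6 gives C(17,3) = 680; x_3 ≥ 7 gives C(16,3) = 560; x_4 ≥ 5 gives C(18,3) = 816. Together 2511.
Add back pairs where two caps are both exceeded: 84 + 56 + 120 + 120 + 220 + 165 = 765.
Subtract triples: 0 + 4 + 1 + 10 = 15.
By inclusion–exclusion the count is 1771 − 2511 + 765 − 15 = 10.

10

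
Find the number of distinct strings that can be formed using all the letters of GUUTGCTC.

2520

GUUTGCTC has 8 letters with C appearing twice, G appearing twice, T appearing twice, and U appearing twice.
The number of distinct arrangements is 8!/(2!·2!·2!·2!) = 40320/16 = 2520.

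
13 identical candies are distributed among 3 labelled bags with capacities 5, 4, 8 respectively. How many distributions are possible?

By stars and bars, unrestricted non-negative solutions to x_1+…+x_3 = 13 number C(13+2,2) = 105.
Subtract solutions that violate a single cap (substitute x_i' = x_i − (cap_i+1)): x_1 ≥ 6 gives C(9,2) = 36; x_2 ≥ 5 gives C(10,2) = 45; x_3 ≥ 9 gives C(6,2) = 15. Together 96.
Add back pairs where two caps are both exceeded: 6 + 0 + 0 = 6.
By inclusion–exclusion the count is 105 − 96 + 6 = 15.

15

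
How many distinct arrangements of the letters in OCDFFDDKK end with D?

Fix D in the last position and arrange the remaining 8 letters.
Those 8 letters have D appearing twice, F appearing twice, and K appearing twice, giving (8)!/(2!·2!·2!) = 5040.

5040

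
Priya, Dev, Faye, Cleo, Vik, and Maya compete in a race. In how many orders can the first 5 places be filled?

720

This is an ordered selection of 5 from 6: P(6,5).
That gives 6 × 5 × 4 × 3 × 2 = 720.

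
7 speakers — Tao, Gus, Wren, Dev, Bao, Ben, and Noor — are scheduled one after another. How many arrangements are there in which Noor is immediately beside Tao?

1440

Treat {Noor, Tao} as a single unit. There are 6 units to order, and the pair itself can be ordered 2 ways.
That gives 2 × 6! = 2 × 720 = 1440.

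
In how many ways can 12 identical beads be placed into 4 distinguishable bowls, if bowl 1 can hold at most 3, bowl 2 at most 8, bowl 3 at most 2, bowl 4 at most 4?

By stars and bars, unrestricted non-negative solutions to x_1+…+x_4 = 12 number C(12+3,3) = 455.
Subtract solutions that violate a single cap (substitute x_i' = x_i − (cap_i+1)): x_1 ≥ 4 gives C(11,3) = 165; x_2 ≥ 9 gives C(6,3) = 20; x_3 ≥ 3 gives C(12,3) = 220; x_4 ≥ 5 gives C(10,3) = 120. Together 525.
Add back pairs where two caps are both exceeded: 0 + 56 + 20 + 1 + 0 + 35 = 112.
Subtract triples: 0 + 0 + 1 + 0 = 1.
By inclusion–exclusion the count is 455 − 525 + 112 − 1 = 41.

41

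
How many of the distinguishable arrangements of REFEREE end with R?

With the last slot taken by R, it remains to arrange the other 6 letters (EFEREE).
Those 6 letters have E appearing 4 times, giving (6)!/(4!) = 30.

30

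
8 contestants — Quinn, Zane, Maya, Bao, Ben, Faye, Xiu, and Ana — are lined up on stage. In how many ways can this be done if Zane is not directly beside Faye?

30240

Of the 8! = 40320 arrangements, those with Zane and Faye adjacent number 2 × 7! = 10080 (treat the pair as a block with 2 internal orders).
So 40320 − 10080 = 30240 arrangements keep them apart.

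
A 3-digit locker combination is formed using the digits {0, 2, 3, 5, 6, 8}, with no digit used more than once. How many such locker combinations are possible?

120

This is a permutation of 3 out of 6: P(6,3) = 6!/3!.
That product is 6 × 5 × 4 = 120.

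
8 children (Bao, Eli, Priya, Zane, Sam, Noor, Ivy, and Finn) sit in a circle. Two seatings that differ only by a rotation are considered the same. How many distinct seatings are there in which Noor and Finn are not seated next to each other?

3600

Without the restriction there are (7)! = 5040 seatings.
Those with Noor next to Finn: fuse the pair into one unit and seat 7 units around a circle — 2·(6)! = 1440.
Subtracting, 5040 − 1440 = 3600.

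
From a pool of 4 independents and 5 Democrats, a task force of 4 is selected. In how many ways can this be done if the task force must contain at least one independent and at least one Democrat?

120

Total 4-person selections from all 9: C(9,4) = 126.
Subtract selections that omit an entire group: no independents → C(5,4) = 5; no Democrats → C(4,4) = 1.
Both groups omitted at once is impossible, so 126 − 6 = 120.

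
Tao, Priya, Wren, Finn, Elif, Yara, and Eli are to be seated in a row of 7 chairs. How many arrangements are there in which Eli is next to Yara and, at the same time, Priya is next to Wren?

480

Treat {Eli,Yara} as one block (2 orders) and {Priya,Wren} as another (2 orders).
That leaves 5 units to arrange: 2 × 2 × 5! = 4 × 120 = 480.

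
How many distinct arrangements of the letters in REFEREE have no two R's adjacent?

75

Total arrangements of REFEREE: 7!/(4!·2!) = 105.
Arrangements with the R's together: treat RR as one letter, giving (6)!/(4!) = 30.
Hence 105 − 30 = 75.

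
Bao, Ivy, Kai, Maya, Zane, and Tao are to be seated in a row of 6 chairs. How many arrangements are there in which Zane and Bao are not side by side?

480

Of the 6! = 720 arrangements, those with Zane and Bao adjacent number 2 × 5! = 240 (treat the pair as a block with 2 internal orders).
Complementary counting: 720 − 240 = 480.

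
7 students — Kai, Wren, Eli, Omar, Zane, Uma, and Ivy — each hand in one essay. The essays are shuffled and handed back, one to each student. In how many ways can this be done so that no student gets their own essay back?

1854

Count assignments avoiding every fixed point. For any j of the 7 students fixed to their own essay, the other 7−j can be arranged in (7−j)! ways.
By inclusion–exclusion this is Σ_{j=0}^{7} (−1)^j C(7,j)·(7−j)!.
Computing: 5040 − 5040 + 2520 − 840 + 210 − 42 + 7 − 1 = 1854.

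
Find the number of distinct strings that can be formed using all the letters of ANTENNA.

Letter multiplicities in ANTENNA: A×2, E×1, N×3, T×1.
Dividing 7! = 5040 by 3!·2! = 12 for the repeated letters gives 420.

420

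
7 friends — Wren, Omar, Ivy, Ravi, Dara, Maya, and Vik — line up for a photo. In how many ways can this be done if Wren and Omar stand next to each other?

Place the 5 others and the Wren-Omar pair as 6 objects in a line; the pair has 2 internal arrangements.
That gives 2 × 6! = 2 × 720 = 1440.

1440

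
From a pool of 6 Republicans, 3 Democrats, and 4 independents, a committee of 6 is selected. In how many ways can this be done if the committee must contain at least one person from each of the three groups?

1416

Unrestricted: C(13,6) = 1716 ways to pick any 6 of the 13.
Subtract selections that omit an entire group: no Republicans → C(7,6) = 7; no Democrats → C(10,6) = 210; no independents → C(9,6) = 84.
Add back selections omitting two groups (i.e. drawn from a single group): C(6,6) + C(3,6) + C(4,6) = 1.
By inclusion–exclusion: 1716 − 301 + 1 = 1416.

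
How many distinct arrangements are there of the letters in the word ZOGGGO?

Letter multiplicities in ZOGGGO: G×3, O×2, Z×1.
So there are 6! / (3!·2!) = 60 distinguishable arrangements.

60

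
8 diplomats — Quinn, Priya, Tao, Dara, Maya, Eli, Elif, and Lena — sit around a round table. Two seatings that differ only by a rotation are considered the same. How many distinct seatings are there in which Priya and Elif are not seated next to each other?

All circular seatings of 8 people number (7)! = 5040.
Those with Priya next to Elif: fuse the pair into one unit and seat 7 units around a circle — 2·(6)! = 1440.
Subtracting, 5040 − 1440 = 3600.

3600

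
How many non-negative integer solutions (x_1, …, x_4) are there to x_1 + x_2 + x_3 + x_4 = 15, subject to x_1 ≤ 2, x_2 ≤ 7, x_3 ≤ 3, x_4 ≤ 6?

19

By stars and bars, unrestricted non-negative solutions to x_1+…+x_4 = 15 number C(15+3,3) = 816.
Subtract solutions that violate a single cap (substitute x_i' = x_i − (cap_i+1)): x_1 ≥ 3 gives C(15,3) = 455; x_2 ≥ 8 gives C(10,3) = 120; x_3 ≥ 4 gives C(14,3) = 364; x_4 ≥ 7 gives C(11,3) = 165. Together 1104.
Add back pairs where two caps are both exceeded: 35 + 165 + 56 + 20 + 1 + 35 = 312.
Subtract triples: 1 + 0 + 4 + 0 = 5.
By inclusion–exclusion the count is 816 − 1104 + 312 − 5 = 19.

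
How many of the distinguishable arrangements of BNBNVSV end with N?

With the last slot taken by N, it remains to arrange the other 6 letters (BBNVSV).
Those 6 letters have B appearing twice and V appearing twice, giving (6)!/(2!·2!) = 180.

180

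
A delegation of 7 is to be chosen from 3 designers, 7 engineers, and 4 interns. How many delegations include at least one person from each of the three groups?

2982

Unrestricted: C(14,7) = 3432 ways to pick any 7 of the 14.
Subtract selections that omit an entire group: no designers → C(11,7) = 330; no engineers → C(7,7) = 1; no interns → C(10,7) = 120.
Add back selections omitting two groups (i.e. drawn from a single group): C(3,7) + C(7,7) + C(4,7) = 1.
By inclusion–exclusion: 3432 − 451 + 1 = 2982.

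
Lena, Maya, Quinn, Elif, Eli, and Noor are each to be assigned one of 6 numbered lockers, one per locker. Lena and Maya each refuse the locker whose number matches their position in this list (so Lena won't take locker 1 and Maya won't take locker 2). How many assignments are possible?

504

Let Aᵢ (for i ∈ {1, 2}) be the placements that put person i in their forbidden locker. Any j of these fix j positions, leaving (6−j)! ways to fill the rest, and there are C(2,j) ways to pick which j.
By inclusion–exclusion, the number of valid placements is Σ_{j=0}^{2} (−1)^j C(2,j)·(6−j)!.
Computing: 720 − 240 + 24 = 504.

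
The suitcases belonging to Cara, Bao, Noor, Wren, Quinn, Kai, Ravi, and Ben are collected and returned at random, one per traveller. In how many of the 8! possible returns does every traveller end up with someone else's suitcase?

This is the derangement count D_8: permutations of 8 items with no fixed point.
By inclusion–exclusion this is Σ_{j=0}^{8} (−1)^j C(8,j)·(8−j)!.
Computing: 40320 − 40320 + 20160 − 6720 + 1680 − 336 + 56 − 8 + 1 = 14833.

14833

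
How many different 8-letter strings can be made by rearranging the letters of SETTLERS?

5040

The 8 letters of SETTLERS have repeats: E appearing twice, S appearing twice, and T appearing twice.
The number of distinct arrangements is 8!/(2!·2!·2!) = 40320/8 = 5040.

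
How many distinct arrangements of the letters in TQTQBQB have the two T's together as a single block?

60

Treat the 2 copies of T as a single block. The multiset to arrange is then {TT, B, B, Q, Q, Q}, 6 items in all.
That gives (6)!/(3!·2!) = 60 arrangements.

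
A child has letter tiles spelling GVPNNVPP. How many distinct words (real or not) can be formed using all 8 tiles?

Letter multiplicities in GVPNNVPP: G×1, N×2, P×3, V×2.
So there are 8! / (3!·2!·2!) = 1680 distinguishable arrangements.

1680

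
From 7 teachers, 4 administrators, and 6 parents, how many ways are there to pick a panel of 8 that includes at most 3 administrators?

Split by how many administrators are chosen (0 through 3).
Sum: C(4,0)·C(13,8) + C(4,1)·C(13,7) + C(4,2)·C(13,6) + C(4,3)·C(13,5) = 1287 + 6864 + 10296 + 5148 = 23595.

23595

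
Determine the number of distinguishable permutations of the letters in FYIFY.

The 5 letters of FYIFY have repeats: F appearing twice and Y appearing twice.
So there are 5! / (2!·2!) = 30 distinguishable arrangements.

30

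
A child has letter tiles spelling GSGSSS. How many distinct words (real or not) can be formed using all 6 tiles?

15

GSGSSS has 6 letters with G appearing twice and S appearing 4 times.
So there are 6! / (4!·2!) = 15 distinguishable arrangements.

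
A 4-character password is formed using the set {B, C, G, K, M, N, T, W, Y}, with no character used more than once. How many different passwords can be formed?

This is a permutation of 4 out of 9: P(9,4) = 9!/5!.
9 × 8 × 7 × 6 = 3024.

3024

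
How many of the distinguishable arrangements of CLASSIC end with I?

With the last slot taken by I, it remains to arrange the other 6 letters (CLASSC).
Those 6 letters have C appearing twice and S appearing twice, giving (6)!/(2!·2!) = 180.

180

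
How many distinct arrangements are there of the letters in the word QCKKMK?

120

The 6 letters of QCKKMK have repeats: K appearing 3 times.
Dividing 6! = 720 by 3! = 6 for the repeated letters gives 120.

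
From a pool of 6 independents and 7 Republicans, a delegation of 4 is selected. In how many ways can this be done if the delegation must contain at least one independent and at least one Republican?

665

With no constraint there are C(13,4) = 715 possible selections.
Selections missing a whole group: no independents → C(7,4) = 35; no Republicans → C(6,4) = 15.
Both groups omitted at once is impossible, so 715 − 50 = 665.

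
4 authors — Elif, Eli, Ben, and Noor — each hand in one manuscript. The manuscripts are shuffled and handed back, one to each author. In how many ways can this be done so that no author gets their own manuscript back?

This is the derangement count D_4: permutations of 4 items with no fixed point.
By inclusion–exclusion this is Σ_{j=0}^{4} (−1)^j C(4,j)·(4−j)!.
Computing: 24 − 24 + 12 − 4 + 1 = 9.

9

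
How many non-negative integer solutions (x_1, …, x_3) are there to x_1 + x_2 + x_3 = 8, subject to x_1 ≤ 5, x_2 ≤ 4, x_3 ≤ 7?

28

By stars and bars, unrestricted non-negative solutions to x_1+…+x_3 = 8 number C(8+2,2) = 45.
Subtract solutions that violate a single cap (substitute x_i' = x_i − (cap_i+1)): x_1 ≥ 6 gives C(4,2) = 6; x_2 ≥ 5 gives C(5,2) = 10; x_3 ≥ 8 gives C(2,2) = 1. Together 17.
No two caps can be exceeded simultaneously, so the pair terms are all 0.
By inclusion–exclusion the count is 45 − 17 + 0 = 28.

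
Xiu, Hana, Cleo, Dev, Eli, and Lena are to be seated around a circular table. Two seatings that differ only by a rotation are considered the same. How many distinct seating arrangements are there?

120

Seat Xiu anywhere (absorbing the rotational symmetry), then permute the other 5: (5)! = 120.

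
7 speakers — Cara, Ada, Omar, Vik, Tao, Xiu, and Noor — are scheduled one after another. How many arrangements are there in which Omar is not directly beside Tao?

Of the 7! = 5040 arrangements, those with Omar and Tao adjacent number 2 × 6! = 1440 (treat the pair as a block with 2 internal orders).
So 5040 − 1440 = 3600 arrangements keep them apart.

3600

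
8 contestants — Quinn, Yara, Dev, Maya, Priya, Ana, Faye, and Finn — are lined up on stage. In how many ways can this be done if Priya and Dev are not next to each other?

30240

There are 8! = 40320 arrangements in all. If Priya and Dev are adjacent, merging them into one block gives 2·(7)! = 10080 arrangements.
So 40320 − 10080 = 30240 arrangements keep them apart.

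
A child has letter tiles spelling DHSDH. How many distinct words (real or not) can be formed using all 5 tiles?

DHSDH has 5 letters with D appearing twice and H appearing twice.
The number of distinct arrangements is 5!/(2!·2!) = 120/4 = 30.

30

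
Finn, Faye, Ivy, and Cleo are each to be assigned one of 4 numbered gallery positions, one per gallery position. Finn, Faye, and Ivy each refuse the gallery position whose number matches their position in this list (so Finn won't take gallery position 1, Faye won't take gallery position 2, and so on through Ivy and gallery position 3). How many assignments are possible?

11

Let Aᵢ (for i ∈ {1, 2, 3}) be the placements that put person i in their forbidden gallery position. Any j of these fix j positions, leaving (4−j)! ways to fill the rest, and there are C(3,j) ways to pick which j.
By inclusion–exclusion, the number of valid placements is Σ_{j=0}^{3} (−1)^j C(3,j)·(4−j)!.
Computing: 24 − 18 + 6 − 1 = 11.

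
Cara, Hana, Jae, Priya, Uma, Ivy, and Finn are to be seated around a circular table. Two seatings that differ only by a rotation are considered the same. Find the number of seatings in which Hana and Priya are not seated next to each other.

480

All circular seatings of 7 people number (6)! = 720.
Those with Hana next to Priya: fuse the pair into one unit and seat 6 units around a circle — 2·(5)! = 240.
Subtracting, 720 − 240 = 480.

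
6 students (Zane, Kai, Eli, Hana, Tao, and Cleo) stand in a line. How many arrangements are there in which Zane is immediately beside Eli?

Glue Zane and Eli into one block (2 internal orders), leaving 5 units to arrange in a row.
So the count is 2·(5)! = 240.

240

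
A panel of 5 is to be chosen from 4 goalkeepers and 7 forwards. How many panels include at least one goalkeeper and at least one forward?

441

Unrestricted: C(11,5) = 462 ways to pick any 5 of the 11.
Selections missing a whole group: no goalkeepers → C(7,5) = 21; no forwards → C(4,5) = 0.
Both groups omitted at once is impossible, so 462 − 21 = 441.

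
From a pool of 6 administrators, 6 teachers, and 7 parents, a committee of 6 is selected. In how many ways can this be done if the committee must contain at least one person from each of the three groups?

22785

Unrestricted: C(19,6) = 27132 ways to pick any 6 of the 19.
Selections missing a whole group: no administrators → C(13,6) = 1716; no teachers → C(13,6) = 1716; no parents → C(12,6) = 924.
Add back selections omitting two groups (i.e. drawn from a single group): C(6,6) + C(6,6) + C(7,6) = 9.
By inclusion–exclusion: 27132 − 4356 + 9 = 22785.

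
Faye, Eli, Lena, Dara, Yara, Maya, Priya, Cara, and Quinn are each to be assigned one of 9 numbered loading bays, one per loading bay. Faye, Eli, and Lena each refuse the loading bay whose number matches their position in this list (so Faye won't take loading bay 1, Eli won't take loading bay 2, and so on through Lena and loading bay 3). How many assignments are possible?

256320

Let Aᵢ (for i ∈ {1, 2, 3}) be the placements that put person i in their forbidden loading bay. Any j of these fix j positions, leaving (9−j)! ways to fill the rest, and there are C(3,j) ways to pick which j.
By inclusion–exclusion, the number of valid placements is Σ_{j=0}^{3} (−1)^j C(3,j)·(9−j)!.
Computing: 362880 − 120960 + 15120 − 720 = 256320.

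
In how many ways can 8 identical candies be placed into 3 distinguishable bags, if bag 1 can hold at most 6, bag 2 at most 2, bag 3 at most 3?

Without the upper bounds there are C(10,2) = 45 ways to split 8 among 3 bags.
Subtract solutions that violate a single cap (substitute x_i' = x_i − (cap_i+1)): x_1 ≥ 7 gives C(3,2) = 3; x_2 ≥ 3 gives C(7,2) = 21; x_3 ≥ 4 gives C(6,2) = 15. Together 39.
Add back pairs where two caps are both exceeded: 0 + 0 + 3 = 3.
By inclusion–exclusion the count is 45 − 39 + 3 = 9.

9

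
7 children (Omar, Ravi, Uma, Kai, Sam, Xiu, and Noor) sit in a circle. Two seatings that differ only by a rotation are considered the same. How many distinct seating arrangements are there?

720

Seat Omar anywhere (absorbing the rotational symmetry), then permute the other 6: (6)! = 720.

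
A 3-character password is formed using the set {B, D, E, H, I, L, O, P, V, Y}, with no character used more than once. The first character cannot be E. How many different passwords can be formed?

The first character has 10−1 = 9 choices (anything except E).
The remaining 2 characters are filled from the other 9 symbols without repetition: 9 × 8 = 72.
Total: 9 × 72 = 648.

648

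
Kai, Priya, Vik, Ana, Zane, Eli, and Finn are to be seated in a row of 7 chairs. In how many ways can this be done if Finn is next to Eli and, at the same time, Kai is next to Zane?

Treat {Finn,Eli} as one block (2 orders) and {Kai,Zane} as another (2 orders).
That leaves 5 units to arrange: 2 × 2 × 5! = 4 × 120 = 480.

480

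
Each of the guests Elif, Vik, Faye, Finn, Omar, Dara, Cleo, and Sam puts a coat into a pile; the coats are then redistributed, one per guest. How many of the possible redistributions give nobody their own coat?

Let Aᵢ be the assignments in which guest i gets their own coat. We want the size of the complement of A₁∪…∪A_8.
By inclusion–exclusion this is Σ_{j=0}^{8} (−1)^j C(8,j)·(8−j)!.
Computing: 40320 − 40320 + 20160 − 6720 + 1680 − 336 + 56 − 8 + 1 = 14833.

14833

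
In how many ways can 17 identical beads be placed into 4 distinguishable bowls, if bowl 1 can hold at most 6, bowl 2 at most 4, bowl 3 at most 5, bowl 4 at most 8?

By stars and bars, unrestricted non-negative solutions to x_1+…+x_4 = 17 number C(17+3,3) = 1140.
Subtract solutions that violate a single cap (substitute x_i' = x_i − (cap_i+1)): x_1 ≥ 7 gives C(13,3) = 286; x_2 ≥ 5 gives C(15,3) = 455; x_3 ≥ 6 gives C(14,3) = 364; x_4 ≥ 9 gives C(11,3) = 165. Together 1270.
Add back pairs where two caps are both exceeded: 56 + 35 + 4 + 84 + 20 + 10 = 209.
By inclusion–exclusion the count is 1140 − 1270 + 209 = 79.

79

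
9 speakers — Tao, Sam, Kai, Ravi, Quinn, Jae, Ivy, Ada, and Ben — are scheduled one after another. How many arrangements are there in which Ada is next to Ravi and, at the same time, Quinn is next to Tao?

Treat {Ada,Ravi} as one block (2 orders) and {Quinn,Tao} as another (2 orders).
That leaves 7 units to arrange: 2 × 2 × 7! = 4 × 5040 = 20160.

20160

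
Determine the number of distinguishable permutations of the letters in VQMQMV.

90

Letter multiplicities in VQMQMV: M×2, Q×2, V×2.
So there are 6! / (2!·2!·2!) = 90 distinguishable arrangements.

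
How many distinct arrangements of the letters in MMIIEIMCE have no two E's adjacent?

3920

There are 9!/(3!·3!·2!) = 5040 arrangements of MMIIEIMCE in total.
If the two E's are adjacent, glue them into one block, leaving 8 items to arrange: (8)!/(3!·3!) = 1120 ways.
Hence 5040 − 1120 = 3920.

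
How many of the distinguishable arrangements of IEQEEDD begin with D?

Fix D in the first position and arrange the remaining 6 letters.
Those 6 letters have E appearing 3 times, giving (6)!/(3!) = 120.

120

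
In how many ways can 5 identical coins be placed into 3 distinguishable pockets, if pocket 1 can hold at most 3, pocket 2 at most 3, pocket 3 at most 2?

By stars and bars, unrestricted non-negative solutions to x_1+…+x_3 = 5 number C(5+2,2) = 21.
Subtract solutions that violate a single cap (substitute x_i' = x_i − (cap_i+1)): x_1 ≥ 4 gives C(3,2) = 3; x_2 ≥ 4 gives C(3,2) = 3; x_3 ≥ 3 gives C(4,2) = 6. Together 12.
No two caps can be exceeded simultaneously, so the pair terms are all 0.
By inclusion–exclusion the count is 21 − 12 + 0 = 9.

9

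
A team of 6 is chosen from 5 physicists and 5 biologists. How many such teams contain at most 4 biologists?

205

Split by how many biologists are chosen (0 through 4).
Sum: C(5,0)·C(5,6) + C(5,1)·C(5,5) + C(5,2)·C(5,4) + C(5,3)·C(5,3) + C(5,4)·C(5,2) = 0 + 5 + 50 + 100 + 50 = 205.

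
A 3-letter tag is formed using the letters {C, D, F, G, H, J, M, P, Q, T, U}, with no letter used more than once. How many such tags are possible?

990

Choose and order 3 of the 11 symbols: the first letter has 11 options, the next 10, then 9.
11 × 10 × 9 = 990.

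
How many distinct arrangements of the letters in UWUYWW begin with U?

20

With the first slot taken by U, it remains to arrange the other 5 letters (WUYWW).
Those 5 letters have W appearing 3 times, giving (5)!/(3!) = 20.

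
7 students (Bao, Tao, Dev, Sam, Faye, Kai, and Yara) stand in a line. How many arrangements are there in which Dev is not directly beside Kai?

3600

Of the 7! = 5040 arrangements, those with Dev and Kai adjacent number 2 × 6! = 1440 (treat the pair as a block with 2 internal orders).
So 5040 − 1440 = 3600 arrangements keep them apart.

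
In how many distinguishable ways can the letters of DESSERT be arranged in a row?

1260

DESSERT has 7 letters with E appearing twice and S appearing twice.
Dividing 7! = 5040 by 2!·2! = 4 for the repeated letters gives 1260.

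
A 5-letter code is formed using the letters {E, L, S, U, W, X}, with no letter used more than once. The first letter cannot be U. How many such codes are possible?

600

The first letter has 6−1 = 5 choices (anything except U).
The remaining 4 letters are filled from the other 5 symbols without repetition: 5 × 4 × 3 × 2 = 120.
Total: 5 × 120 = 600.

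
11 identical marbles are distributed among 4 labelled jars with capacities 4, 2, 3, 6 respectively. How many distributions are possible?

30

By stars and bars, unrestricted non-negative solutions to x_1+…+x_4 = 11 number C(11+3,3) = 364.
Subtract solutions that violate a single cap (substitute x_i' = x_i − (cap_i+1)): x_1 ≥ 5 gives C(9,3) = 84; x_2 ≥ 3 gives C(11,3) = 165; x_3 ≥ 4 gives C(10,3) = 120; x_4 ≥ 7 gives C(7,3) = 35. Together 404.
Add back pairs where two caps are both exceeded: 20 + 10 + 0 + 35 + 4 + 1 = 70.
By inclusion–exclusion the count is 364 − 404 + 70 = 30.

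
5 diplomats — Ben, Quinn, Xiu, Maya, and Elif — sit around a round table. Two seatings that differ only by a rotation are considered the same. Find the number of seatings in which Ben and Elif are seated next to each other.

Glue Ben and Elif into a block (2 internal orders). Seating 4 units around a circle gives (3)! arrangements.
So 2 × (3)! = 2 × 6 = 12.

12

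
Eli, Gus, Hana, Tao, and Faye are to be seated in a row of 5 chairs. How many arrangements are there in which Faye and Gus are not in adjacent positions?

72

There are 5! = 120 arrangements in all. If Faye and Gus are adjacent, merging them into one block gives 2·(4)! = 48 arrangements.
So 120 − 48 = 72 arrangements keep them apart.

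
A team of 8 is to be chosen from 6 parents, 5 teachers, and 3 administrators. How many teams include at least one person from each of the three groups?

With no constraint there are C(14,8) = 3003 possible selections.
Subtract selections that omit an entire group: no parents → C(8,8) = 1; no teachers → C(9,8) = 9; no administrators → C(11,8) = 165.
Add back selections omitting two groups (i.e. drawn from a single group): C(6,8) + C(5,8) + C(3,8) = 0.
By inclusion–exclusion: 3003 − 175 + 0 = 2828.

2828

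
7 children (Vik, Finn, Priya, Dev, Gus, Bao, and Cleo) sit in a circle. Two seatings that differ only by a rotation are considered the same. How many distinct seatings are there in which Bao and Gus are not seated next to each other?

All circular seatings of 7 people number (6)! = 720.
Seatings with Bao beside Gus: treat them as a block with 2 internal orders, giving 2 × (5)! = 240.
Subtracting, 720 − 240 = 480.

480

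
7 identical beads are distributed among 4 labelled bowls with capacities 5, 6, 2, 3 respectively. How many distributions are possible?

Without the upper bounds there are C(10,3) = 120 ways to split 7 among 4 bowls.
Subtract solutions that violate a single cap (substitute x_i' = x_i − (cap_i+1)): x_1 ≥ 6 gives C(4,3) = 4; x_2 ≥ 7 gives C(3,3) = 1; x_3 ≥ 3 gives C(7,3) = 35; x_4 ≥ 4 gives C(6,3) = 20. Together 60.
Add back pairs where two caps are both exceeded: 0 + 0 + 0 + 0 + 0 + 1 = 1.
By inclusion–exclusion the count is 120 − 60 + 1 = 61.

61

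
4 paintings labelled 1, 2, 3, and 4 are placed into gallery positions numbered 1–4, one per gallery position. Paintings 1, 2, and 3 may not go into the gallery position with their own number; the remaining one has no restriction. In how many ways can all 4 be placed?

11

Let Aᵢ (for i ∈ {1, 2, 3}) be the placements that put painting i in its forbidden gallery position. Any j of these fix j positions, leaving (4−j)! ways to fill the rest, and there are C(3,j) ways to pick which j.
By inclusion–exclusion, the number of valid placements is Σ_{j=0}^{3} (−1)^j C(3,j)·(4−j)!.
Computing: 24 − 18 + 6 − 1 = 11.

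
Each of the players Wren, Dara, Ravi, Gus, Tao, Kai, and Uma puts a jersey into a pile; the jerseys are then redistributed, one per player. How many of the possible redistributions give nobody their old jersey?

1854

This is the derangement count D_7: permutations of 7 items with no fixed point.
By inclusion–exclusion this is Σ_{j=0}^{7} (−1)^j C(7,j)·(7−j)!.
Computing: 5040 − 5040 + 2520 − 840 + 210 − 42 + 7 − 1 = 1854.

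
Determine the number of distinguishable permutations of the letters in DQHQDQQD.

280

The 8 letters of DQHQDQQD have repeats: D appearing 3 times and Q appearing 4 times.
Dividing 8! = 40320 by 4!·3! = 144 for the repeated letters gives 280.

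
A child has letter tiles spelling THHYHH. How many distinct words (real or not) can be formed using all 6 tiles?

Letter multiplicities in THHYHH: H×4, T×1, Y×1.
Dividing 6! = 720 by 4! = 24 for the repeated letters gives 30.

30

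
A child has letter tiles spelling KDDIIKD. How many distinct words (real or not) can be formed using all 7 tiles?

210

The 7 letters of KDDIIKD have repeats: D appearing 3 times, I appearing twice, and K appearing twice.
Dividing 7! = 5040 by 3!·2!·2! = 24 for the repeated letters gives 210.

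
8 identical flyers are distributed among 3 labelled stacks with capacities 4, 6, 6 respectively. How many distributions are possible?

Ignoring the caps, the number of non-negative solutions to x_1+…+x_3 = 8 is C(10,2) = 45.
Subtract solutions that violate a single cap (substitute x_i' = x_i − (cap_i+1)): x_1 ≥ 5 gives C(5,2) = 10; x_2 ≥ 7 gives C(3,2) = 3; x_3 ≥ 7 gives C(3,2) = 3. Together 16.
No two caps can be exceeded simultaneously, so the pair terms are all 0.
By inclusion–exclusion the count is 45 − 16 + 0 = 29.

29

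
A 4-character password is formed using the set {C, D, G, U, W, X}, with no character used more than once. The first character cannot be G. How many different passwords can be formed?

300

The first character has 6−1 = 5 choices (anything except G).
The remaining 3 characters are filled from the other 5 symbols without repetition: 5 × 4 × 3 = 60.
Total: 5 × 60 = 300.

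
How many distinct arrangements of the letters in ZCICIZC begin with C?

90

Fix C in the first position and arrange the remaining 6 letters.
Those 6 letters have C appearing twice, I appearing twice, and Z appearing twice, giving (6)!/(2!·2!·2!) = 90.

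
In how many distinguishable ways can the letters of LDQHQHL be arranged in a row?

630

The 7 letters of LDQHQHL have repeats: H appearing twice, L appearing twice, and Q appearing twice.
The number of distinct arrangements is 7!/(2!·2!·2!) = 5040/8 = 630.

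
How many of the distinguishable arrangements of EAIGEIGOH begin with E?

10080

Fix E in the first position and arrange the remaining 8 letters.
Those 8 letters have G appearing twice and I appearing twice, giving (8)!/(2!·2!) = 10080.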